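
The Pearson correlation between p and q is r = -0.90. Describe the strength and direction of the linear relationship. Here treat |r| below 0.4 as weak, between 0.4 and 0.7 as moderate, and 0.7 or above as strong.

r = -0.90 < 0 so the relationship is negative.
|r| = 0.90, which falls in the strong range.

strong negative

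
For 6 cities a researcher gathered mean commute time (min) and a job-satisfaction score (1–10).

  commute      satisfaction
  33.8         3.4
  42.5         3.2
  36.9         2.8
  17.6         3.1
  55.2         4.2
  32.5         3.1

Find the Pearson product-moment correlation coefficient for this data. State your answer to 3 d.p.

0.682

n = 6, Σx = 218.5, Σy = 19.8, Σx² = 8723.35, Σy² = 66.5, Σxy = 741.39
nΣxy − ΣxΣy = 4448.34 − 4326.3 = 122.04
nΣx² − (Σx)² = 52340.1 − 47742.25 = 4597.85; nΣy² − (Σy)² = 399 − 392.04 = 6.96
r = 122.04 / √(4597.85 × 6.96) = 122.04 / 178.8883 ≈ 0.682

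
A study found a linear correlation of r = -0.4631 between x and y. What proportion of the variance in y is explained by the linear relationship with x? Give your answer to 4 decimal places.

0.2145

r² = (-0.4631)² = 0.2145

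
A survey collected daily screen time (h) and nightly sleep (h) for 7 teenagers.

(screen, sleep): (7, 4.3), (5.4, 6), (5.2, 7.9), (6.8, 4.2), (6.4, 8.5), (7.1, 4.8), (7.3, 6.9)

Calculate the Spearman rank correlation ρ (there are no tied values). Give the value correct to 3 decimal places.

-0.357

Rank screen: 5, 2, 1, 4, 3, 6, 7
Rank sleep: 2, 4, 6, 1, 7, 3, 5
d = rank(screen) − rank(sleep): 3, -2, -5, 3, -4, 3, 2; Σd² = 76
ρ = 1 − 6Σd² / [n(n²−1)] = 1 − 6×76 / (7×48) = 1 − 456/336 ≈ -0.357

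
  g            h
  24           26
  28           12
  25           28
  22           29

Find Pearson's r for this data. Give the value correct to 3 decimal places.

-0.895

n = 4, Σg = 99, Σh = 95, Σg² = 2469, Σh² = 2445, Σgh = 2298
nΣgh − ΣgΣh = 9192 − 9405 = -213
nΣg² − (Σg)² = 9876 − 9801 = 75; nΣh² − (Σh)² = 9780 − 9025 = 755
r = -213 / √(75 × 755) = -213 / 237.9601 ≈ -0.895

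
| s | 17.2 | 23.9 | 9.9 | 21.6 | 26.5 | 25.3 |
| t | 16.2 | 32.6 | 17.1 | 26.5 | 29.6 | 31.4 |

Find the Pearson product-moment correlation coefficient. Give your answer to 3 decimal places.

n = 6, Σs = 124.4, Σt = 153.4, Σs² = 2773.96, Σt² = 4181.98, Σst = 3378.29
nΣst − ΣsΣt = 20269.74 − 19082.96 = 1186.78
nΣs² − (Σs)² = 16643.76 − 15475.36 = 1168.4; nΣt² − (Σt)² = 25091.88 − 23531.56 = 1560.32
r = 1186.78 / √(1168.4 × 1560.32) = 1186.78 / 1350.2140 ≈ 0.879

0.879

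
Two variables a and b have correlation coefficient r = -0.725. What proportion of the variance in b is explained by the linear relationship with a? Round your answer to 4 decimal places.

r² = (-0.725)² = 0.5256

0.5256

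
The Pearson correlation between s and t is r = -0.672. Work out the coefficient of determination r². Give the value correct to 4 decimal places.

r² = (-0.672)² = 0.4516

0.4516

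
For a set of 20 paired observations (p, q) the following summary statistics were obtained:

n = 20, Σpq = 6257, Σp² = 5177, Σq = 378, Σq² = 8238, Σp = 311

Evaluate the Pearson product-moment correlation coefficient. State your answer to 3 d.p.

0.621

r = (nΣpq − ΣpΣq) / √[(nΣp² − (Σp)²)(nΣq² − (Σq)²)]
Numerator: 20×6257 − 311×378 = 7582
Denominator: √[(103540 − 96721)(164760 − 142884)] = √[6819 × 21876] = 12213.6172
r = 7582 / 12213.6172 ≈ 0.621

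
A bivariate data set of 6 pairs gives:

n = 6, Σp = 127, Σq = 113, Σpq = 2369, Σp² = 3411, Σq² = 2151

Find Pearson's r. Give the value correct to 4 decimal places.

-0.1777

r = (nΣpq − ΣpΣq) / √[(nΣp² − (Σp)²)(nΣq² − (Σq)²)]
Numerator: 6×2369 − 127×113 = -137
Denominator: √[(20466 − 16129)(12906 − 12769)] = √[4337 × 137] = 770.8236
r = -137 / 770.8236 ≈ -0.1777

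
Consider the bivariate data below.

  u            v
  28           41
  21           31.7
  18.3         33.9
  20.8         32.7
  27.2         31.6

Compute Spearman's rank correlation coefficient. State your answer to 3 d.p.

0.000

Rank u: 5, 3, 1, 2, 4
Rank v: 5, 2, 4, 3, 1
d = rank(u) − rank(v): 0, 1, -3, -1, 3; Σd² = 20
ρ = 1 − 6Σd² / [n(n²−1)] = 1 − 6×20 / (5×24) = 1 − 120/120 ≈ 0.000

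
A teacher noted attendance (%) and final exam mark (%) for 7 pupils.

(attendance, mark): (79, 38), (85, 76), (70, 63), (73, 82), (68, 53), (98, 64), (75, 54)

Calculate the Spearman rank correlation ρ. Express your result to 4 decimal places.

Rank attendance: 5, 6, 2, 3, 1, 7, 4
Rank mark: 1, 6, 4, 7, 2, 5, 3
d = rank(attendance) − rank(mark): 4, 0, -2, -4, -1, 2, 1; Σd² = 42
ρ = 1 − 6Σd² / [n(n²−1)] = 1 − 6×42 / (7×48) = 1 − 252/336 ≈ 0.2500

0.2500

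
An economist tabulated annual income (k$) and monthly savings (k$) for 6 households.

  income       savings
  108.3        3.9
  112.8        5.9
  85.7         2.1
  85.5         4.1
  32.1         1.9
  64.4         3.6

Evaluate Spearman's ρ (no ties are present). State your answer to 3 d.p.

Rank income: 5, 6, 4, 3, 1, 2
Rank savings: 4, 6, 2, 5, 1, 3
d = rank(income) − rank(savings): 1, 0, 2, -2, 0, -1; Σd² = 10
ρ = 1 − 6Σd² / [n(n²−1)] = 1 − 6×10 / (6×35) = 1 − 60/210 ≈ 0.714

0.714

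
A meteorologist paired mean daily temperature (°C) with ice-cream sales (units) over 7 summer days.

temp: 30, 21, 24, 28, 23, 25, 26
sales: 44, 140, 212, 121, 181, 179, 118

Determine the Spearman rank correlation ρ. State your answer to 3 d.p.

-0.714

Rank temp: 7, 1, 3, 6, 2, 4, 5
Rank sales: 1, 4, 7, 3, 6, 5, 2
d = rank(temp) − rank(sales): 6, -3, -4, 3, -4, -1, 3; Σd² = 96
ρ = 1 − 6Σd² / [n(n²−1)] = 1 − 6×96 / (7×48) = 1 − 576/336 ≈ -0.714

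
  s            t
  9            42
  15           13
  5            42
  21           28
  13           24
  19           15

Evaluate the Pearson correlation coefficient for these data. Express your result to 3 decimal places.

-0.718

n = 6, Σs = 82, Σt = 164, Σs² = 1302, Σt² = 5282, Σst = 1968
nΣst − ΣsΣt = 11808 − 13448 = -1640
nΣs² − (Σs)² = 7812 − 6724 = 1088; nΣt² − (Σt)² = 31692 − 26896 = 4796
r = -1640 / √(1088 × 4796) = -1640 / 2284.3047 ≈ -0.718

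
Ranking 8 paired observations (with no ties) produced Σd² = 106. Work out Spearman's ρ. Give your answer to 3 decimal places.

ρ = 1 − 6Σd² / [n(n²−1)] = 1 − 6×106 / (8×63)
  = 1 − 636/504 = 1 − 1.2619 ≈ -0.262

-0.262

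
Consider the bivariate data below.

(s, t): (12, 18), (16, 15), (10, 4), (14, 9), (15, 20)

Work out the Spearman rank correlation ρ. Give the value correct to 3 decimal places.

Rank s: 2, 5, 1, 3, 4
Rank t: 4, 3, 1, 2, 5
d = rank(s) − rank(t): -2, 2, 0, 1, -1; Σd² = 10
ρ = 1 − 6Σd² / [n(n²−1)] = 1 − 6×10 / (5×24) = 1 − 60/120 ≈ 0.500

0.500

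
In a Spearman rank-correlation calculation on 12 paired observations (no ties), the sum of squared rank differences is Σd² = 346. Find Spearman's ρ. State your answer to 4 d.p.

-0.2098

ρ = 1 − 6Σd² / [n(n²−1)] = 1 − 6×346 / (12×143)
  = 1 − 2076/1716 = 1 − 1.20979 ≈ -0.2098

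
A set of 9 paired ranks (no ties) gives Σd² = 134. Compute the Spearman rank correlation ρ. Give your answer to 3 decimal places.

-0.117

ρ = 1 − 6Σd² / [n(n²−1)] = 1 − 6×134 / (9×80)
  = 1 − 804/720 = 1 − 1.1167 ≈ -0.117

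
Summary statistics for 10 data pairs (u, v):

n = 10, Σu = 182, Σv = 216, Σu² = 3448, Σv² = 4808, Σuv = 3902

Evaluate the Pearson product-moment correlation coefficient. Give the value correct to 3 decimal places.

-0.210

r = (nΣuv − ΣuΣv) / √[(nΣu² − (Σu)²)(nΣv² − (Σv)²)]
Numerator: 10×3902 − 182×216 = -292
Denominator: √[(34480 − 33124)(48080 − 46656)] = √[1356 × 1424] = 1389.5841
r = -292 / 1389.5841 ≈ -0.210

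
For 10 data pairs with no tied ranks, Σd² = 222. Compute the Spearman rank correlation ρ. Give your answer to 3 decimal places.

-0.345

ρ = 1 − 6Σd² / [n(n²−1)] = 1 − 6×222 / (10×99)
  = 1 − 1332/990 = 1 − 1.3455 ≈ -0.345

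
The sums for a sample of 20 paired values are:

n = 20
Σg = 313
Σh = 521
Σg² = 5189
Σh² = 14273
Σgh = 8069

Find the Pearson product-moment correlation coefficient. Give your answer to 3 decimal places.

-0.188

r = (nΣgh − ΣgΣh) / √[(nΣg² − (Σg)²)(nΣh² − (Σh)²)]
Numerator: 20×8069 − 313×521 = -1693
Denominator: √[(103780 − 97969)(285460 − 271441)] = √[5811 × 14019] = 9025.7636
r = -1693 / 9025.7636 ≈ -0.188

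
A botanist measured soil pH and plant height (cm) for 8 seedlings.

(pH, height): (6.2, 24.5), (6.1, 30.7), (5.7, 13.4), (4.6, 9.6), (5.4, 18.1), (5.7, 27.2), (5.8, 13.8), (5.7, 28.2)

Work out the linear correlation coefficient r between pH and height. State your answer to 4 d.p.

n = 8, Σx = 45.2, Σy = 165.5, Σx² = 257.08, Σy² = 3867.59, Σxy = 953.27
nΣxy − ΣxΣy = 7626.16 − 7480.6 = 145.56
nΣx² − (Σx)² = 2056.64 − 2043.04 = 13.6; nΣy² − (Σy)² = 30940.72 − 27390.25 = 3550.47
r = 145.56 / √(13.6 × 3550.47) = 145.56 / 219.7416 ≈ 0.6624

0.6624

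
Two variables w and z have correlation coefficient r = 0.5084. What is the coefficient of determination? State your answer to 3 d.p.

0.258

r² = (0.5084)² = 0.258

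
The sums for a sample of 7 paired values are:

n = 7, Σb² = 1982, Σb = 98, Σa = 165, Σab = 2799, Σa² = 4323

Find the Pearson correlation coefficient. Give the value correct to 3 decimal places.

0.951

r = (nΣab − ΣaΣb) / √[(nΣa² − (Σa)²)(nΣb² − (Σb)²)]
Numerator: 7×2799 − 165×98 = 3423
Denominator: √[(30261 − 27225)(13874 − 9604)] = √[3036 × 4270] = 3600.5166
r = 3423 / 3600.5166 ≈ 0.951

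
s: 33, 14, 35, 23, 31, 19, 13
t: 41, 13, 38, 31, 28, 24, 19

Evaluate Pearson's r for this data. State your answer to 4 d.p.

0.9023

n = 7, Σs = 168, Σt = 194, Σs² = 4530, Σt² = 5976, Σst = 5149
nΣst − ΣsΣt = 36043 − 32592 = 3451
nΣs² − (Σs)² = 31710 − 28224 = 3486; nΣt² − (Σt)² = 41832 − 37636 = 4196
r = 3451 / √(3486 × 4196) = 3451 / 3824.5596 ≈ 0.9023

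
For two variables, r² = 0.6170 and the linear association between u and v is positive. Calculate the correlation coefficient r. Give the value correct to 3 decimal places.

|r| = √0.6170 = 0.785
The association is positive, so r = 0.785.

0.785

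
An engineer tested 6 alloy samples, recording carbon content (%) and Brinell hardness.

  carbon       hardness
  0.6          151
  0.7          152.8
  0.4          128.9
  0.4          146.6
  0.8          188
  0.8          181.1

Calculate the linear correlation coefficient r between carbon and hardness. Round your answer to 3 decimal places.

0.889

n = 6, Σx = 3.7, Σy = 948.4, Σx² = 2.45, Σy² = 152396.82, Σxy = 603.04
nΣxy − ΣxΣy = 3618.24 − 3509.08 = 109.16
nΣx² − (Σx)² = 14.7 − 13.69 = 1.01; nΣy² − (Σy)² = 914380.92 − 899462.56 = 14918.36
r = 109.16 / √(1.01 × 14918.36) = 109.16 / 122.7499 ≈ 0.889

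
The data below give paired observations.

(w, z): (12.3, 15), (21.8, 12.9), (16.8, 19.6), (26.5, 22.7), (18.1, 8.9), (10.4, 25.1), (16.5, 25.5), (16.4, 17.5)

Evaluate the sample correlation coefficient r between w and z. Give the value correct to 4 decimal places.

n = 8, Σw = 138.8, Σz = 147.2, Σw² = 2588, Σz² = 2956.58, Σwz = 2526.43
nΣwz − ΣwΣz = 20211.44 − 20431.36 = -219.92
nΣw² − (Σw)² = 20704 − 19265.44 = 1438.56; nΣz² − (Σz)² = 23652.64 − 21667.84 = 1984.8
r = -219.92 / √(1438.56 × 1984.8) = -219.92 / 1689.7497 ≈ -0.1301

-0.1301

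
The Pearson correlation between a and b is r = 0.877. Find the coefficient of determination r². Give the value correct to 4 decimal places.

r² = (0.877)² = 0.7691

0.7691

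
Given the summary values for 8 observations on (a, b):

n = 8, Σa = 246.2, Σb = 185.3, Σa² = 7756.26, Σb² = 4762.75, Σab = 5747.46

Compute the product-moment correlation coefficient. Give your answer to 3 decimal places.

0.154

r = (nΣab − ΣaΣb) / √[(nΣa² − (Σa)²)(nΣb² − (Σb)²)]
Numerator: 8×5747.46 − 246.2×185.3 = 358.82
Denominator: √[(62050.08 − 60614.44)(38102 − 34336.09)] = √[1435.64 × 3765.91] = 2325.1862
r = 358.82 / 2325.1862 ≈ 0.154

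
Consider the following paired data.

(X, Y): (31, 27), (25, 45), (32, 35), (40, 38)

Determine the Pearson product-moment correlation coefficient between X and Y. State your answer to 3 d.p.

n = 4, ΣX = 128, ΣY = 145, ΣX² = 4210, ΣY² = 5423, ΣXY = 4602
nΣXY − ΣXΣY = 18408 − 18560 = -152
nΣX² − (ΣX)² = 16840 − 16384 = 456; nΣY² − (ΣY)² = 21692 − 21025 = 667
r = -152 / √(456 × 667) = -152 / 551.4998 ≈ -0.276

-0.276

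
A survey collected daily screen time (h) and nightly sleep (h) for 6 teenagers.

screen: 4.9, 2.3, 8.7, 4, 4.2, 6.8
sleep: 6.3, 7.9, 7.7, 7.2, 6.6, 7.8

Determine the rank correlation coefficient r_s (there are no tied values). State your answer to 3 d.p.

Rank screen: 4, 1, 6, 2, 3, 5
Rank sleep: 1, 6, 4, 3, 2, 5
d = rank(screen) − rank(sleep): 3, -5, 2, -1, 1, 0; Σd² = 40
ρ = 1 − 6Σd² / [n(n²−1)] = 1 − 6×40 / (6×35) = 1 − 240/210 ≈ -0.143

-0.143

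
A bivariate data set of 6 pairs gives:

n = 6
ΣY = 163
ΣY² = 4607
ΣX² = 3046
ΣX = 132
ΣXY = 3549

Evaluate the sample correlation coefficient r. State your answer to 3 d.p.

-0.232

r = (nΣXY − ΣXΣY) / √[(nΣX² − (ΣX)²)(nΣY² − (ΣY)²)]
Numerator: 6×3549 − 132×163 = -222
Denominator: √[(18276 − 17424)(27642 − 26569)] = √[852 × 1073] = 956.1360
r = -222 / 956.1360 ≈ -0.232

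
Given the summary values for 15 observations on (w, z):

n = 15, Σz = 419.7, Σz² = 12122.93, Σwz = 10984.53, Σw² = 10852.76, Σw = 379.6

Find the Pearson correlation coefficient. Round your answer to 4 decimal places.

0.5281

r = (nΣwz − ΣwΣz) / √[(nΣw² − (Σw)²)(nΣz² − (Σz)²)]
Numerator: 15×10984.53 − 379.6×419.7 = 5449.83
Denominator: √[(162791.4 − 144096.16)(181843.95 − 176148.09)] = √[18695.24 × 5695.86] = 10319.1797
r = 5449.83 / 10319.1797 ≈ 0.5281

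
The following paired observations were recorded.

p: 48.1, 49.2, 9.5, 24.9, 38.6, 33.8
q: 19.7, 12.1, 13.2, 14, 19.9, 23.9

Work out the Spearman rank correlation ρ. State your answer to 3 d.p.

-0.086

Rank p: 5, 6, 1, 2, 4, 3
Rank q: 4, 1, 2, 3, 5, 6
d = rank(p) − rank(q): 1, 5, -1, -1, -1, -3; Σd² = 38
ρ = 1 − 6Σd² / [n(n²−1)] = 1 − 6×38 / (6×35) = 1 − 228/210 ≈ -0.086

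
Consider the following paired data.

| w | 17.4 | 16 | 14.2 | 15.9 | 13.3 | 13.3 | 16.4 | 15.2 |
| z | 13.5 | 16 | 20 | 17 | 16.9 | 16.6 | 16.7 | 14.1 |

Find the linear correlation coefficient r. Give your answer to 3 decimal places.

n = 8, Σw = 121.7, Σz = 130.8, Σw² = 1866.99, Σz² = 2166.12, Σwz = 1978.95
nΣwz − ΣwΣz = 15831.6 − 15918.36 = -86.76
nΣw² − (Σw)² = 14935.92 − 14810.89 = 125.03; nΣz² − (Σz)² = 17328.96 − 17108.64 = 220.32
r = -86.76 / √(125.03 × 220.32) = -86.76 / 165.9717 ≈ -0.523

-0.523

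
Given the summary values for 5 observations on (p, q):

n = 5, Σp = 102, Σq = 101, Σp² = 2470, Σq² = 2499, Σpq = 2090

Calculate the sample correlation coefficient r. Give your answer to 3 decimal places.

0.070

r = (nΣpq − ΣpΣq) / √[(nΣp² − (Σp)²)(nΣq² − (Σq)²)]
Numerator: 5×2090 − 102×101 = 148
Denominator: √[(12350 − 10404)(12495 − 10201)] = √[1946 × 2294] = 2112.8474
r = 148 / 2112.8474 ≈ 0.070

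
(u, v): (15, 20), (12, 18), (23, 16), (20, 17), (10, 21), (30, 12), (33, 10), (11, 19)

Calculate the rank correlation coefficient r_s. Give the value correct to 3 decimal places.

Rank u: 4, 3, 6, 5, 1, 7, 8, 2
Rank v: 7, 5, 3, 4, 8, 2, 1, 6
d = rank(u) − rank(v): -3, -2, 3, 1, -7, 5, 7, -4; Σd² = 162
ρ = 1 − 6Σd² / [n(n²−1)] = 1 − 6×162 / (8×63) = 1 − 972/504 ≈ -0.929

-0.929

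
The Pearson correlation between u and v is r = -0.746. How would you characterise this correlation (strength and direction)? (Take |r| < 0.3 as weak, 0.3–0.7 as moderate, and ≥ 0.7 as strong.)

strong negative

r = -0.746 < 0 so the relationship is negative.
|r| = 0.746, which falls in the strong range.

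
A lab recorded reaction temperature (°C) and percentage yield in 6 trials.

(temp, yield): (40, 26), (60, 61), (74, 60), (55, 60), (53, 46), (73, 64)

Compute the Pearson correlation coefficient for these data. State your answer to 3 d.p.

n = 6, Σx = 355, Σy = 317, Σx² = 21839, Σy² = 17809, Σxy = 19550
nΣxy − ΣxΣy = 117300 − 112535 = 4765
nΣx² − (Σx)² = 131034 − 126025 = 5009; nΣy² − (Σy)² = 106854 − 100489 = 6365
r = 4765 / √(5009 × 6365) = 4765 / 5646.4400 ≈ 0.844

0.844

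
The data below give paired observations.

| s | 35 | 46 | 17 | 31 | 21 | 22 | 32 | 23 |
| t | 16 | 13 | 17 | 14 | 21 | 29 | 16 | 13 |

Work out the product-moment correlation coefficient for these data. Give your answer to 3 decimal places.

-0.486

n = 8, Σs = 227, Σt = 139, Σs² = 7069, Σt² = 2617, Σst = 3771
nΣst − ΣsΣt = 30168 − 31553 = -1385
nΣs² − (Σs)² = 56552 − 51529 = 5023; nΣt² − (Σt)² = 20936 − 19321 = 1615
r = -1385 / √(5023 × 1615) = -1385 / 2848.1828 ≈ -0.486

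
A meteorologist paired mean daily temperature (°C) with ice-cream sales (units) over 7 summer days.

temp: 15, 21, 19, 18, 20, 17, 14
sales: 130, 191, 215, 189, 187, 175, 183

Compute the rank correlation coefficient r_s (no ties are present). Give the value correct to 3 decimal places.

Rank temp: 2, 7, 5, 4, 6, 3, 1
Rank sales: 1, 6, 7, 5, 4, 2, 3
d = rank(temp) − rank(sales): 1, 1, -2, -1, 2, 1, -2; Σd² = 16
ρ = 1 − 6Σd² / [n(n²−1)] = 1 − 6×16 / (7×48) = 1 − 96/336 ≈ 0.714

0.714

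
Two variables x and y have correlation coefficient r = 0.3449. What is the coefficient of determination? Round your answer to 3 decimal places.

r² = (0.3449)² = 0.119

0.119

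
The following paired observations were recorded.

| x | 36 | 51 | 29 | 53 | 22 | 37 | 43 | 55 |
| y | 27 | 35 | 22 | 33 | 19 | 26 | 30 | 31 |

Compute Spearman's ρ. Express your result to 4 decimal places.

Rank x: 3, 6, 2, 7, 1, 4, 5, 8
Rank y: 4, 8, 2, 7, 1, 3, 5, 6
d = rank(x) − rank(y): -1, -2, 0, 0, 0, 1, 0, 2; Σd² = 10
ρ = 1 − 6Σd² / [n(n²−1)] = 1 − 6×10 / (8×63) = 1 − 60/504 ≈ 0.8810

0.8810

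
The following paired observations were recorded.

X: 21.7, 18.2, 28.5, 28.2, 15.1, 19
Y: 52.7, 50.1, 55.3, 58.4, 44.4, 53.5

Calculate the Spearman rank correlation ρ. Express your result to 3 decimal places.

0.886

Rank X: 4, 2, 6, 5, 1, 3
Rank Y: 3, 2, 5, 6, 1, 4
d = rank(X) − rank(Y): 1, 0, 1, -1, 0, -1; Σd² = 4
ρ = 1 − 6Σd² / [n(n²−1)] = 1 − 6×4 / (6×35) = 1 − 24/210 ≈ 0.886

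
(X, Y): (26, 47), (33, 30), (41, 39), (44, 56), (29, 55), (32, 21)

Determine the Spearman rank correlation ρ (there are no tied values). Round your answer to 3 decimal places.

0.143

Rank X: 1, 4, 5, 6, 2, 3
Rank Y: 4, 2, 3, 6, 5, 1
d = rank(X) − rank(Y): -3, 2, 2, 0, -3, 2; Σd² = 30
ρ = 1 − 6Σd² / [n(n²−1)] = 1 − 6×30 / (6×35) = 1 − 180/210 ≈ 0.143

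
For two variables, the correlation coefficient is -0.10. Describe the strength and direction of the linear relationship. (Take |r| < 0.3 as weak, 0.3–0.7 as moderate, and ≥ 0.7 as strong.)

r = -0.10 < 0 so the relationship is negative.
|r| = 0.10, which falls in the weak range.

weak negative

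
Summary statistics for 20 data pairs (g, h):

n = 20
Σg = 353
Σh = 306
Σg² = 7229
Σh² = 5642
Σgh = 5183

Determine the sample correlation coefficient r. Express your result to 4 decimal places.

-0.2225

r = (nΣgh − ΣgΣh) / √[(nΣg² − (Σg)²)(nΣh² − (Σh)²)]
Numerator: 20×5183 − 353×306 = -4358
Denominator: √[(144580 − 124609)(112840 − 93636)] = √[19971 × 19204] = 19583.7454
r = -4358 / 19583.7454 ≈ -0.2225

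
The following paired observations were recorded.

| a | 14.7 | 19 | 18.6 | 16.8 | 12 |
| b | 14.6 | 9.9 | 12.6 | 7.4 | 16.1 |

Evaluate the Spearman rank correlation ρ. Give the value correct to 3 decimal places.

Rank a: 2, 5, 4, 3, 1
Rank b: 4, 2, 3, 1, 5
d = rank(a) − rank(b): -2, 3, 1, 2, -4; Σd² = 34
ρ = 1 − 6Σd² / [n(n²−1)] = 1 − 6×34 / (5×24) = 1 − 204/120 ≈ -0.700

-0.700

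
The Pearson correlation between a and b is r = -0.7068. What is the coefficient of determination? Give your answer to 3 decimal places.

0.500

r² = (-0.7068)² = 0.500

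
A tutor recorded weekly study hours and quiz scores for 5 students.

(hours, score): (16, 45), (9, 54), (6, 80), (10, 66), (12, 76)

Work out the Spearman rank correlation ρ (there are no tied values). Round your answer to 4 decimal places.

-0.6000

Rank hours: 5, 2, 1, 3, 4
Rank score: 1, 2, 5, 3, 4
d = rank(hours) − rank(score): 4, 0, -4, 0, 0; Σd² = 32
ρ = 1 − 6Σd² / [n(n²−1)] = 1 − 6×32 / (5×24) = 1 − 192/120 ≈ -0.6000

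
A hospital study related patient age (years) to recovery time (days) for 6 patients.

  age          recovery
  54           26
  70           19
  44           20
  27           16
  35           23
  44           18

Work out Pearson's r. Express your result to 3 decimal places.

n = 6, Σx = 274, Σy = 122, Σx² = 13642, Σy² = 2546, Σxy = 5643
nΣxy − ΣxΣy = 33858 − 33428 = 430
nΣx² − (Σx)² = 81852 − 75076 = 6776; nΣy² − (Σy)² = 15276 − 14884 = 392
r = 430 / √(6776 × 392) = 430 / 1629.7828 ≈ 0.264

0.264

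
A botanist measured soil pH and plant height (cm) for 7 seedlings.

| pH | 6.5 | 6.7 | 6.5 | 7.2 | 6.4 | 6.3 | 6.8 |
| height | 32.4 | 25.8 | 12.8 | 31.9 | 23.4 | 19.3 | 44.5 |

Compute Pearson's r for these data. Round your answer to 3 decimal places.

0.544

n = 7, Σx = 46.4, Σy = 190.1, Σx² = 308.12, Σy² = 5797.15, Σxy = 1270.29
nΣxy − ΣxΣy = 8892.03 − 8820.64 = 71.39
nΣx² − (Σx)² = 2156.84 − 2152.96 = 3.88; nΣy² − (Σy)² = 40580.05 − 36138.01 = 4442.04
r = 71.39 / √(3.88 × 4442.04) = 71.39 / 131.2826 ≈ 0.544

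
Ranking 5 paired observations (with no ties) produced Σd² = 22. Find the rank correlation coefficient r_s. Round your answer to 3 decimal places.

ρ = 1 − 6Σd² / [n(n²−1)] = 1 − 6×22 / (5×24)
  = 1 − 132/120 = 1 − 1.1000 ≈ -0.100

-0.100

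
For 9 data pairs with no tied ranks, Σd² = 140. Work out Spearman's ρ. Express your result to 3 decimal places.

-0.167

ρ = 1 − 6Σd² / [n(n²−1)] = 1 − 6×140 / (9×80)
  = 1 − 840/720 = 1 − 1.1667 ≈ -0.167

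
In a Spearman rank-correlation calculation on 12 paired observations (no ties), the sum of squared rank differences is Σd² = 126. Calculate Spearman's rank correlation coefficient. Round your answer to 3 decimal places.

0.559

ρ = 1 − 6Σd² / [n(n²−1)] = 1 − 6×126 / (12×143)
  = 1 − 756/1716 = 1 − 0.4406 ≈ 0.559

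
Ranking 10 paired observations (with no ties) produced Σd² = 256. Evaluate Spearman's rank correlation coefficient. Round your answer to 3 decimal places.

ρ = 1 − 6Σd² / [n(n²−1)] = 1 − 6×256 / (10×99)
  = 1 − 1536/990 = 1 − 1.5515 ≈ -0.552

-0.552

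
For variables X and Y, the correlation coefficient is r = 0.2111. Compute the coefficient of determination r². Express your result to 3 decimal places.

0.045

r² = (0.2111)² = 0.045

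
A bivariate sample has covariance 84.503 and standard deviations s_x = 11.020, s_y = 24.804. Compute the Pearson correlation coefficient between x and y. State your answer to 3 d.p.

0.309

r = Cov(x,y) / (s_x · s_y) = 84.503 / (11.020 × 24.804)
  = 84.503 / 273.3401 ≈ 0.309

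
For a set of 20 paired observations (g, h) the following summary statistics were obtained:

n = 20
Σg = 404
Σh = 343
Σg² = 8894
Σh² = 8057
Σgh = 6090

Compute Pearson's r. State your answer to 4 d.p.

r = (nΣgh − ΣgΣh) / √[(nΣg² − (Σg)²)(nΣh² − (Σh)²)]
Numerator: 20×6090 − 404×343 = -16772
Denominator: √[(177880 − 163216)(161140 − 117649)] = √[14664 × 43491] = 25253.7527
r = -16772 / 25253.7527 ≈ -0.6641

-0.6641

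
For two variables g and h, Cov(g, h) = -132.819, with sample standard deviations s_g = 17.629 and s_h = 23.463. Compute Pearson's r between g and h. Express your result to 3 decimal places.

r = Cov(g,h) / (s_g · s_h) = -132.819 / (17.629 × 23.463)
  = -132.819 / 413.6292 ≈ -0.321

-0.321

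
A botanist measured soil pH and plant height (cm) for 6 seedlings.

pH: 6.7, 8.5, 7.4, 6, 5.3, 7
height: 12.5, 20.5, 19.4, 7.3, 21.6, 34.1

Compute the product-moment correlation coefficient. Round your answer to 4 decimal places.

n = 6, Σx = 40.9, Σy = 115.4, Σx² = 284.99, Σy² = 2635.52, Σxy = 798.54
nΣxy − ΣxΣy = 4791.24 − 4719.86 = 71.38
nΣx² − (Σx)² = 1709.94 − 1672.81 = 37.13; nΣy² − (Σy)² = 15813.12 − 13317.16 = 2495.96
r = 71.38 / √(37.13 × 2495.96) = 71.38 / 304.4257 ≈ 0.2345

0.2345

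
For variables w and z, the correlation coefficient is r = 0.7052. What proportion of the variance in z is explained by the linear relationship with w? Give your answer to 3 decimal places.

r² = (0.7052)² = 0.497

0.497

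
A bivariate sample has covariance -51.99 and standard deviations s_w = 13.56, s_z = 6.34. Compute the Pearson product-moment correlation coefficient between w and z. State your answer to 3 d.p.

r = Cov(w,z) / (s_w · s_z) = -51.99 / (13.56 × 6.34)
  = -51.99 / 85.9704 ≈ -0.605

-0.605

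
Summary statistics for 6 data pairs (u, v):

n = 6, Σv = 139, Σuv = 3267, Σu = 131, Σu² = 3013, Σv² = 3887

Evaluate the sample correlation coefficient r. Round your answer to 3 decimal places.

r = (nΣuv − ΣuΣv) / √[(nΣu² − (Σu)²)(nΣv² − (Σv)²)]
Numerator: 6×3267 − 131×139 = 1393
Denominator: √[(18078 − 17161)(23322 − 19321)] = √[917 × 4001] = 1915.4417
r = 1393 / 1915.4417 ≈ 0.727

0.727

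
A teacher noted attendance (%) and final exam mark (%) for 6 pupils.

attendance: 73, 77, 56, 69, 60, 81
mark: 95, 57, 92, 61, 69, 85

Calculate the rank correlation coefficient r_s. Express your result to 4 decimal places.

Rank attendance: 4, 5, 1, 3, 2, 6
Rank mark: 6, 1, 5, 2, 3, 4
d = rank(attendance) − rank(mark): -2, 4, -4, 1, -1, 2; Σd² = 42
ρ = 1 − 6Σd² / [n(n²−1)] = 1 − 6×42 / (6×35) = 1 − 252/210 ≈ -0.2000

-0.2000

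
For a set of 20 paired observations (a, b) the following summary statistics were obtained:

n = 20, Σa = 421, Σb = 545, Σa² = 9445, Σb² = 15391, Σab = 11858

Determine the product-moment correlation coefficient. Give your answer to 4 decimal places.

0.6877

r = (nΣab − ΣaΣb) / √[(nΣa² − (Σa)²)(nΣb² − (Σb)²)]
Numerator: 20×11858 − 421×545 = 7715
Denominator: √[(188900 − 177241)(307820 − 297025)] = √[11659 × 10795] = 11218.6855
r = 7715 / 11218.6855 ≈ 0.6877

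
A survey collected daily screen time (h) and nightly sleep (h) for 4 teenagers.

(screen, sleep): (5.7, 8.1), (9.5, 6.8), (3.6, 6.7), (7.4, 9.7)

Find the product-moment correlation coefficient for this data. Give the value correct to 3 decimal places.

n = 4, Σx = 26.2, Σy = 31.3, Σx² = 190.46, Σy² = 250.83, Σxy = 206.67
nΣxy − ΣxΣy = 826.68 − 820.06 = 6.62
nΣx² − (Σx)² = 761.84 − 686.44 = 75.4; nΣy² − (Σy)² = 1003.32 − 979.69 = 23.63
r = 6.62 / √(75.4 × 23.63) = 6.62 / 42.2102 ≈ 0.157

0.157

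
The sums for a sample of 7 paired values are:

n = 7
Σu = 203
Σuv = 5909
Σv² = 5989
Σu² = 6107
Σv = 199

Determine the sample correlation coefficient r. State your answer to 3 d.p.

r = (nΣuv − ΣuΣv) / √[(nΣu² − (Σu)²)(nΣv² − (Σv)²)]
Numerator: 7×5909 − 203×199 = 966
Denominator: √[(42749 − 41209)(41923 − 39601)] = √[1540 × 2322] = 1890.9997
r = 966 / 1890.9997 ≈ 0.511

0.511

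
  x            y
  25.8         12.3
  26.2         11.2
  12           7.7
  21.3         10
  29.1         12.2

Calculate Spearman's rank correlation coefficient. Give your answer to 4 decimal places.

0.7000

Rank x: 3, 4, 1, 2, 5
Rank y: 5, 3, 1, 2, 4
d = rank(x) − rank(y): -2, 1, 0, 0, 1; Σd² = 6
ρ = 1 − 6Σd² / [n(n²−1)] = 1 − 6×6 / (5×24) = 1 − 36/120 ≈ 0.7000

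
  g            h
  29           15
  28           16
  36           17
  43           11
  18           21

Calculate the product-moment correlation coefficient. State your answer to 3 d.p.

n = 5, Σg = 154, Σh = 80, Σg² = 5094, Σh² = 1332, Σgh = 2346
nΣgh − ΣgΣh = 11730 − 12320 = -590
nΣg² − (Σg)² = 25470 − 23716 = 1754; nΣh² − (Σh)² = 6660 − 6400 = 260
r = -590 / √(1754 × 260) = -590 / 675.3073 ≈ -0.874

-0.874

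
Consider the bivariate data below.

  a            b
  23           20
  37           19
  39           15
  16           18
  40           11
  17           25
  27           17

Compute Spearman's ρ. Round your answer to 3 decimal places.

-0.714

Rank a: 3, 5, 6, 1, 7, 2, 4
Rank b: 6, 5, 2, 4, 1, 7, 3
d = rank(a) − rank(b): -3, 0, 4, -3, 6, -5, 1; Σd² = 96
ρ = 1 − 6Σd² / [n(n²−1)] = 1 − 6×96 / (7×48) = 1 − 576/336 ≈ -0.714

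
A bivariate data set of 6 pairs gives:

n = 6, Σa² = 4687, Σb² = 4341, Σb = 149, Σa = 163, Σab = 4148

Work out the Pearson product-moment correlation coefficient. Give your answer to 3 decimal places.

r = (nΣab − ΣaΣb) / √[(nΣa² − (Σa)²)(nΣb² − (Σb)²)]
Numerator: 6×4148 − 163×149 = 601
Denominator: √[(28122 − 26569)(26046 − 22201)] = √[1553 × 3845] = 2443.6213
r = 601 / 2443.6213 ≈ 0.246

0.246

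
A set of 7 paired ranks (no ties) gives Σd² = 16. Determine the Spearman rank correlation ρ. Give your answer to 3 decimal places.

ρ = 1 − 6Σd² / [n(n²−1)] = 1 − 6×16 / (7×48)
  = 1 − 96/336 = 1 − 0.2857 ≈ 0.714

0.714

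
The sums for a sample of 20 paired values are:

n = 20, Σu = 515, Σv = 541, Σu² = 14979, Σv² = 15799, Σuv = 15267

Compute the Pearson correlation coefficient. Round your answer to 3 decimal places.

0.945

r = (nΣuv − ΣuΣv) / √[(nΣu² − (Σu)²)(nΣv² − (Σv)²)]
Numerator: 20×15267 − 515×541 = 26725
Denominator: √[(299580 − 265225)(315980 − 292681)] = √[34355 × 23299] = 28291.9979
r = 26725 / 28291.9979 ≈ 0.945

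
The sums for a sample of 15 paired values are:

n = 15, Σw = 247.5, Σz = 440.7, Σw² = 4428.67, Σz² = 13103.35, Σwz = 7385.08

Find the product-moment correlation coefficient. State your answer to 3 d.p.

0.490

r = (nΣwz − ΣwΣz) / √[(nΣw² − (Σw)²)(nΣz² − (Σz)²)]
Numerator: 15×7385.08 − 247.5×440.7 = 1702.95
Denominator: √[(66430.05 − 61256.25)(196550.25 − 194216.49)] = √[5173.8 × 2333.76] = 3474.8248
r = 1702.95 / 3474.8248 ≈ 0.490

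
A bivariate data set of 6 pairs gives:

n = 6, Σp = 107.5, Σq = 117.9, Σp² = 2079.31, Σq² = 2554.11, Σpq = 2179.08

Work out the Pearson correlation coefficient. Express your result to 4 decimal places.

r = (nΣpq − ΣpΣq) / √[(nΣp² − (Σp)²)(nΣq² − (Σq)²)]
Numerator: 6×2179.08 − 107.5×117.9 = 400.23
Denominator: √[(12475.86 − 11556.25)(15324.66 − 13900.41)] = √[919.61 × 1424.25] = 1144.4451
r = 400.23 / 1144.4451 ≈ 0.3497

0.3497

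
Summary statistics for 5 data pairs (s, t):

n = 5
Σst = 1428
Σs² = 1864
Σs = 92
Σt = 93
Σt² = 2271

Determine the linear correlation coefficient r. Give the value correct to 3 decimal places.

-0.930

r = (nΣst − ΣsΣt) / √[(nΣs² − (Σs)²)(nΣt² − (Σt)²)]
Numerator: 5×1428 − 92×93 = -1416
Denominator: √[(9320 − 8464)(11355 − 8649)] = √[856 × 2706] = 1521.9514
r = -1416 / 1521.9514 ≈ -0.930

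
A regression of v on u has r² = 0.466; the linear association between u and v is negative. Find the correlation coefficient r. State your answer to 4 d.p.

|r| = √0.466 = 0.6826
The association is negative, so r = −0.6826.

-0.6826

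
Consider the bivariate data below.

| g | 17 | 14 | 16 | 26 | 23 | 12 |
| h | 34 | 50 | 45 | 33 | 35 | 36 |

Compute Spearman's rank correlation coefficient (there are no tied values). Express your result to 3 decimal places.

Rank g: 4, 2, 3, 6, 5, 1
Rank h: 2, 6, 5, 1, 3, 4
d = rank(g) − rank(h): 2, -4, -2, 5, 2, -3; Σd² = 62
ρ = 1 − 6Σd² / [n(n²−1)] = 1 − 6×62 / (6×35) = 1 − 372/210 ≈ -0.771

-0.771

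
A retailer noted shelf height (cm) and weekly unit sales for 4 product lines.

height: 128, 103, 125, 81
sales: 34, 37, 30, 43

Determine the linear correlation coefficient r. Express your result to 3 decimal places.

-0.934

n = 4, Σx = 437, Σy = 144, Σx² = 49179, Σy² = 5274, Σxy = 15396
nΣxy − ΣxΣy = 61584 − 62928 = -1344
nΣx² − (Σx)² = 196716 − 190969 = 5747; nΣy² − (Σy)² = 21096 − 20736 = 360
r = -1344 / √(5747 × 360) = -1344 / 1438.3741 ≈ -0.934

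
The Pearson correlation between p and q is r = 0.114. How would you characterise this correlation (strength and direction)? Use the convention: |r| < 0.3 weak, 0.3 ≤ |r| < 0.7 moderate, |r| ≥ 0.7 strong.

weak positive

r = 0.114 > 0 so the relationship is positive.
|r| = 0.114, which falls in the weak range.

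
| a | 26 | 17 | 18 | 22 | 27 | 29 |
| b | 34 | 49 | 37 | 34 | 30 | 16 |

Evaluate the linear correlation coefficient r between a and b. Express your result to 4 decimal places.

n = 6, Σa = 139, Σb = 200, Σa² = 3343, Σb² = 7238, Σab = 4405
nΣab − ΣaΣb = 26430 − 27800 = -1370
nΣa² − (Σa)² = 20058 − 19321 = 737; nΣb² − (Σb)² = 43428 − 40000 = 3428
r = -1370 / √(737 × 3428) = -1370 / 1589.4766 ≈ -0.8619

-0.8619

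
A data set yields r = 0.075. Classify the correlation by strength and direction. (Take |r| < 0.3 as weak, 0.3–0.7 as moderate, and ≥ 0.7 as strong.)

weak positive

r = 0.075 > 0 so the relationship is positive.
|r| = 0.075, which falls in the weak range.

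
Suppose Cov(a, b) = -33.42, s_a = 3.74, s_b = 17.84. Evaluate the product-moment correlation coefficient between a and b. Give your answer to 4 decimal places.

r = Cov(a,b) / (s_a · s_b) = -33.42 / (3.74 × 17.84)
  = -33.42 / 66.7216 ≈ -0.5009

-0.5009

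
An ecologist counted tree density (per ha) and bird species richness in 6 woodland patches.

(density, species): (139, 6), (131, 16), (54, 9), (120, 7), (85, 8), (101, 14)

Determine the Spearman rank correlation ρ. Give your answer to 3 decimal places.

Rank density: 6, 5, 1, 4, 2, 3
Rank species: 1, 6, 4, 2, 3, 5
d = rank(density) − rank(species): 5, -1, -3, 2, -1, -2; Σd² = 44
ρ = 1 − 6Σd² / [n(n²−1)] = 1 − 6×44 / (6×35) = 1 − 264/210 ≈ -0.257

-0.257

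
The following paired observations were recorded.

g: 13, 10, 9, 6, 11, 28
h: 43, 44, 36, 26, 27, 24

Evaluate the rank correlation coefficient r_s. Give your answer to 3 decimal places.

Rank g: 5, 3, 2, 1, 4, 6
Rank h: 5, 6, 4, 2, 3, 1
d = rank(g) − rank(h): 0, -3, -2, -1, 1, 5; Σd² = 40
ρ = 1 − 6Σd² / [n(n²−1)] = 1 − 6×40 / (6×35) = 1 − 240/210 ≈ -0.143

-0.143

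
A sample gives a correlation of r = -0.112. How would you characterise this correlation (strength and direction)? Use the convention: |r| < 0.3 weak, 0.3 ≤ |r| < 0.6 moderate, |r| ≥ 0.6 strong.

weak negative

r = -0.112 < 0 so the relationship is negative.
|r| = 0.112, which falls in the weak range.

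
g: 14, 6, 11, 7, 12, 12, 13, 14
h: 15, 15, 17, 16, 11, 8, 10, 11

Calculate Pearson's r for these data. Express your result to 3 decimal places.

n = 8, Σg = 89, Σh = 103, Σg² = 1055, Σh² = 1401, Σgh = 1111
nΣgh − ΣgΣh = 8888 − 9167 = -279
nΣg² − (Σg)² = 8440 − 7921 = 519; nΣh² − (Σh)² = 11208 − 10609 = 599
r = -279 / √(519 × 599) = -279 / 557.5670 ≈ -0.500

-0.500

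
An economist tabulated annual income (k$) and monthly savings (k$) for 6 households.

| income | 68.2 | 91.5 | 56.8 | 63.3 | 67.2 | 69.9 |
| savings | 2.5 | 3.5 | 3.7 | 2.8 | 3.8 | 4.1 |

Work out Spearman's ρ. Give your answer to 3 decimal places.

0.086

Rank income: 4, 6, 1, 2, 3, 5
Rank savings: 1, 3, 4, 2, 5, 6
d = rank(income) − rank(savings): 3, 3, -3, 0, -2, -1; Σd² = 32
ρ = 1 − 6Σd² / [n(n²−1)] = 1 − 6×32 / (6×35) = 1 − 192/210 ≈ 0.086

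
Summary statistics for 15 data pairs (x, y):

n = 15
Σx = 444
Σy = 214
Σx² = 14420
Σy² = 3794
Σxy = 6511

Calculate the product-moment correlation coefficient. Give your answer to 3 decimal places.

0.182

r = (nΣxy − ΣxΣy) / √[(nΣx² − (Σx)²)(nΣy² − (Σy)²)]
Numerator: 15×6511 − 444×214 = 2649
Denominator: √[(216300 − 197136)(56910 − 45796)] = √[19164 × 11114] = 14594.1322
r = 2649 / 14594.1322 ≈ 0.182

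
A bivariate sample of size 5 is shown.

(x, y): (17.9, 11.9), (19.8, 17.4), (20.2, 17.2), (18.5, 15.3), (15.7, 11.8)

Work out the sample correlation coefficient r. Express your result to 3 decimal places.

n = 5, Σx = 92.1, Σy = 73.6, Σx² = 1709.23, Σy² = 1113.54, Σxy = 1373.28
nΣxy − ΣxΣy = 6866.4 − 6778.56 = 87.84
nΣx² − (Σx)² = 8546.15 − 8482.41 = 63.74; nΣy² − (Σy)² = 5567.7 − 5416.96 = 150.74
r = 87.84 / √(63.74 × 150.74) = 87.84 / 98.0213 ≈ 0.896

0.896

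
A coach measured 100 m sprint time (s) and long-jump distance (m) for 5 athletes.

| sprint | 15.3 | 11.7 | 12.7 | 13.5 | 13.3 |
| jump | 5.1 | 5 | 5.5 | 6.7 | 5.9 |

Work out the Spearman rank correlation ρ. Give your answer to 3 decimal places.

0.400

Rank sprint: 5, 1, 2, 4, 3
Rank jump: 2, 1, 3, 5, 4
d = rank(sprint) − rank(jump): 3, 0, -1, -1, -1; Σd² = 12
ρ = 1 − 6Σd² / [n(n²−1)] = 1 − 6×12 / (5×24) = 1 − 72/120 ≈ 0.400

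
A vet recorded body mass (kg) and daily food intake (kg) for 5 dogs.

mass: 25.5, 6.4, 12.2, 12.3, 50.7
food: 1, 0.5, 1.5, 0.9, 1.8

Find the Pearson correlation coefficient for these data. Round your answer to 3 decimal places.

0.746

n = 5, Σx = 107.1, Σy = 5.7, Σx² = 3561.83, Σy² = 7.55, Σxy = 149.33
nΣxy − ΣxΣy = 746.65 − 610.47 = 136.18
nΣx² − (Σx)² = 17809.15 − 11470.41 = 6338.74; nΣy² − (Σy)² = 37.75 − 32.49 = 5.26
r = 136.18 / √(6338.74 × 5.26) = 136.18 / 182.5973 ≈ 0.746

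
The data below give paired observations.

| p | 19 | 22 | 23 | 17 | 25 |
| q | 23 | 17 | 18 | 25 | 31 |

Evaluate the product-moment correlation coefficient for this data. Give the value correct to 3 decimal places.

0.113

n = 5, Σp = 106, Σq = 114, Σp² = 2288, Σq² = 2728, Σpq = 2425
nΣpq − ΣpΣq = 12125 − 12084 = 41
nΣp² − (Σp)² = 11440 − 11236 = 204; nΣq² − (Σq)² = 13640 − 12996 = 644
r = 41 / √(204 × 644) = 41 / 362.4583 ≈ 0.113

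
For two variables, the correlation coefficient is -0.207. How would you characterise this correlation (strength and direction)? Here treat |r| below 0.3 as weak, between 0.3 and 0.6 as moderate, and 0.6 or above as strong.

weak negative

r = -0.207 < 0 so the relationship is negative.
|r| = 0.207, which falls in the weak range.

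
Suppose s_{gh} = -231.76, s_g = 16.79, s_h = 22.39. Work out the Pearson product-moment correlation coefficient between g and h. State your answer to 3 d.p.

r = Cov(g,h) / (s_g · s_h) = -231.76 / (16.79 × 22.39)
  = -231.76 / 375.9281 ≈ -0.617

-0.617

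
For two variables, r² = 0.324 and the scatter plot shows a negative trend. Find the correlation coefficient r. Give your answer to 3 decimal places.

-0.569

|r| = √0.324 = 0.569
The association is negative, so r = −0.569.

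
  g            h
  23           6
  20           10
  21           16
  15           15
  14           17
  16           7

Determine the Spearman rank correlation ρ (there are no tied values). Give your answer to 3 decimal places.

-0.600

Rank g: 6, 4, 5, 2, 1, 3
Rank h: 1, 3, 5, 4, 6, 2
d = rank(g) − rank(h): 5, 1, 0, -2, -5, 1; Σd² = 56
ρ = 1 − 6Σd² / [n(n²−1)] = 1 − 6×56 / (6×35) = 1 − 336/210 ≈ -0.600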